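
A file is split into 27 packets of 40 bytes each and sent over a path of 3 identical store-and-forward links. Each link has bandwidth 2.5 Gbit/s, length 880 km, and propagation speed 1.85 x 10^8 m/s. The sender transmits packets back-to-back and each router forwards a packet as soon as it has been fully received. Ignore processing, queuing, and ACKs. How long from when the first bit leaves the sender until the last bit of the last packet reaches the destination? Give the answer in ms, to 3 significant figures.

14.3 ms

Per-hop transmission t_tx = L/R = 320/2500000000 = 0.000128 ms.
Per-hop propagation t_prop = 880000/185000000 = 4.75676 ms.
Pipeline fill: first packet needs 3·t_tx to clear all hops; remaining 26 packets each add one t_tx.
Total = (3+27-1)·t_tx + 3·t_prop = 29·0.000128 + 3·4.75676 = 14.3 ms.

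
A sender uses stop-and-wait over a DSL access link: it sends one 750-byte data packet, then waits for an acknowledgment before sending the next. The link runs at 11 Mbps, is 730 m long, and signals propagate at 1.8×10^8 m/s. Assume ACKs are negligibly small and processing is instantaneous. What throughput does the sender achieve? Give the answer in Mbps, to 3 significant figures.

10.8 Mbps

t_tx = L/R = 6000/11000000 = 0.000545455 s.
t_prop = 730/180000000 = 4.05556e-06 s; RTT = 8.11111e-06 s.
Cycle = t_tx + RTT = 0.000553566 s.
Throughput = L / cycle = 6000 / 0.000553566 = 10.8 Mbps.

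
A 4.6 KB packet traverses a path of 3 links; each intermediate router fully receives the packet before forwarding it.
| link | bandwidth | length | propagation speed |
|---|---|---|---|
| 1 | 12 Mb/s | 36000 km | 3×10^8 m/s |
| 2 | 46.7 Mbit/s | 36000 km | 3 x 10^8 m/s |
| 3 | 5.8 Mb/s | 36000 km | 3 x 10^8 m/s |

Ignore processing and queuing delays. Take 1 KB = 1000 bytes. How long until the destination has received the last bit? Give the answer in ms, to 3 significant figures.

L = 36800 bits.
Transmission delays (L/R per hop): 3.06667, 0.788009, 6.34483 ms; sum = 10.1995 ms.
Propagation delays (d/s per hop): 120, 120, 120 ms; sum = 360 ms.
End-to-end = 370 ms.

370 ms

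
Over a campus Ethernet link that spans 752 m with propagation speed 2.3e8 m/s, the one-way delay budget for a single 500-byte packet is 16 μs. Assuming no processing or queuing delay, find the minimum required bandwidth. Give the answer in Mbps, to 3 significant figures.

L = 4000 bits.
Propagation delay = 752 / 2.3e+08 = 3.26957 μs.
Transmission budget = 16 − 3.26957 = 12.7304 μs.
R ≥ L / t_tx = 4000 bits / 1.27304e-05 s = 314 Mbps.

314 Mbps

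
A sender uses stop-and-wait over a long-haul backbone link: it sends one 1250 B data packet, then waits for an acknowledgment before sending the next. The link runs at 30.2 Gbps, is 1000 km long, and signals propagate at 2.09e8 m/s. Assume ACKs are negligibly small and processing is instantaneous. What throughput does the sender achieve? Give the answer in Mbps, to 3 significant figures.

t_tx = L/R = 10000/30200000000 = 3.31126e-07 s.
t_prop = 1000000/209000000 = 0.00478469 s; RTT = 0.00956938 s.
Cycle = t_tx + RTT = 0.00956971 s.
Throughput = L / cycle = 10000 / 0.00956971 = 1.04 Mbps.

1.04 Mbps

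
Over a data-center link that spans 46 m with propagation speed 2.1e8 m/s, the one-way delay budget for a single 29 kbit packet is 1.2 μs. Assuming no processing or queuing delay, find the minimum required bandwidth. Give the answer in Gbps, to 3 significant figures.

Propagation delay = 46 / 210000000 = 0.219048 μs.
Transmission budget = 1.2 − 0.219048 = 0.980952 μs.
R ≥ L / t_tx = 29000 bits / 9.80952e-07 s = 29.6 Gbps.

29.6 Gbps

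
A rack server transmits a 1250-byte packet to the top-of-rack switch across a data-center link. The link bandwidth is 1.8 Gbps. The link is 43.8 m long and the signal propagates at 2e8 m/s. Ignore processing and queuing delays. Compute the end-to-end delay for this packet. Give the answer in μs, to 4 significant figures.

L = 1250 × 8 = 10000 bits.
Transmission delay = L/R = 10000 / 1800000000 = 5.55556 μs.
Propagation delay = d/s = 43.8 m / 200000000 m/s = 0.219 μs.
Total = 5.775 μs.

5.775 μs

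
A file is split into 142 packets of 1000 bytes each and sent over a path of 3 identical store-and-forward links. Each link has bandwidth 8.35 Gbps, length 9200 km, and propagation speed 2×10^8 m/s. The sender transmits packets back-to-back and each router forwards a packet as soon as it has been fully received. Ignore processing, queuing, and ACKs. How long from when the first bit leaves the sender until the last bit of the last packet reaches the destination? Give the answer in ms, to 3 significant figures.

138 ms

Per-hop transmission t_tx = L/R = 8000/8350000000 = 0.000958084 ms.
Per-hop propagation t_prop = 9200000/200000000 = 46 ms.
Pipeline fill: first packet needs 3·t_tx to clear all hops; remaining 141 packets each add one t_tx.
Total = (3+142-1)·t_tx + 3·t_prop = 144·0.000958084 + 3·46 = 138 ms.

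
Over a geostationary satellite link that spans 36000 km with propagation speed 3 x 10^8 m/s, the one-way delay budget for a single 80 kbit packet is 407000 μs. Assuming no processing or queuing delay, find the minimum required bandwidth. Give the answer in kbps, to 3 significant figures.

Propagation delay = 36000000 / 300000000 = 120000 μs.
Transmission budget = 407000 − 120000 = 287000 μs.
R ≥ L / t_tx = 80000 bits / 0.287 s = 279 kbps.

279 kbps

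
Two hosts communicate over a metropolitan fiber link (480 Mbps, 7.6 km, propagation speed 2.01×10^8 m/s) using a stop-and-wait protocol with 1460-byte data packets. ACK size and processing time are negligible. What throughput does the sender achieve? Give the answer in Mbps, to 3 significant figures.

117 Mbps

t_tx = L/R = 11680/480000000 = 2.43333e-05 s.
t_prop = 7600/2.01e+08 = 3.78109e-05 s; RTT = 7.56219e-05 s.
Cycle = t_tx + RTT = 9.99552e-05 s.
Throughput = L / cycle = 11680 / 9.99552e-05 = 117 Mbps.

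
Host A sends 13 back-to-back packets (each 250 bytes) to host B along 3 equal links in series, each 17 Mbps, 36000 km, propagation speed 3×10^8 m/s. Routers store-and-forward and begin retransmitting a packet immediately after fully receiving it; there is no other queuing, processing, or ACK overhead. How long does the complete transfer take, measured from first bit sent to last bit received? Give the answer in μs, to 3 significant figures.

Per-hop transmission t_tx = L/R = 2000/17000000 = 117.647 μs.
Per-hop propagation t_prop = 36000000/300000000 = 120000 μs.
Pipeline fill: first packet needs 3·t_tx to clear all hops; remaining 12 packets each add one t_tx.
Total = (3+13-1)·t_tx + 3·t_prop = 15·117.647 + 3·120000 = 362000 μs.

362000 μs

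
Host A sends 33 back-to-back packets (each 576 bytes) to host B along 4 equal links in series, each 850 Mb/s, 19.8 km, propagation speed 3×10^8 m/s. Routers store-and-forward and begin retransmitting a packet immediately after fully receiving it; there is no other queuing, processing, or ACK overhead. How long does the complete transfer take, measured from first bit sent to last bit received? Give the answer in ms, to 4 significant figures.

Per-hop transmission t_tx = L/R = 4608/850000000 = 0.00542118 ms.
Per-hop propagation t_prop = 19800/300000000 = 0.066 ms.
Pipeline fill: first packet needs 4·t_tx to clear all hops; remaining 32 packets each add one t_tx.
Total = (4+33-1)·t_tx + 4·t_prop = 36·0.00542118 + 4·0.066 = 0.4592 ms.

0.4592 ms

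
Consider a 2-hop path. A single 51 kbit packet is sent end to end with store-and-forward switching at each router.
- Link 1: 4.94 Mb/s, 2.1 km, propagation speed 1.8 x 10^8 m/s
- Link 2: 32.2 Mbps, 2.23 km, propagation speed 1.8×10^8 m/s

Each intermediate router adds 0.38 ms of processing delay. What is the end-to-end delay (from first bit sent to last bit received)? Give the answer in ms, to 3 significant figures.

L = 51000 bits.
Transmission delays (L/R per hop): 10.3239, 1.58385 ms; sum = 11.9077 ms.
Propagation delays (d/s per hop): 0.0116667, 0.0123889 ms; sum = 0.0240556 ms.
Processing at 1 router(s): 1 × 0.38 ms = 0.38 ms.
End-to-end = 12.3 ms.

12.3 ms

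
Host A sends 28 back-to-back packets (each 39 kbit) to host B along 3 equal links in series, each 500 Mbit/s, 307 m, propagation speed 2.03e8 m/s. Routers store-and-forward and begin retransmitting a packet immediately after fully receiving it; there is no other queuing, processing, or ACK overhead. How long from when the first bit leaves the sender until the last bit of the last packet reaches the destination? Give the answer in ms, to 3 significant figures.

Per-hop transmission t_tx = L/R = 39000/500000000 = 0.078 ms.
Per-hop propagation t_prop = 307/2.03e+08 = 0.00151232 ms.
Pipeline fill: first packet needs 3·t_tx to clear all hops; remaining 27 packets each add one t_tx.
Total = (3+28-1)·t_tx + 3·t_prop = 30·0.078 + 3·0.00151232 = 2.34 ms.

2.34 ms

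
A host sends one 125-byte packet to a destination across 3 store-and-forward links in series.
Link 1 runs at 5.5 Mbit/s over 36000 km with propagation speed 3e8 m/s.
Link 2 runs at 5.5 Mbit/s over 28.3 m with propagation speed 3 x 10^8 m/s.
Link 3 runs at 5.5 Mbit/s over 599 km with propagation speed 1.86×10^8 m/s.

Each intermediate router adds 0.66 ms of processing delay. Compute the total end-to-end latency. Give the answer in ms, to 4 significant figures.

L = 125 × 8 = 1000 bits.
Transmission delay per hop = L/R = 1000/5500000 = 0.181818 ms; 3 hops → 0.545455 ms.
Propagation delays (d/s per hop): 120, 9.43333e-05, 3.22043 ms; sum = 123.221 ms.
Processing at 2 router(s): 2 × 0.66 ms = 1.32 ms.
End-to-end = 125.1 ms.

125.1 ms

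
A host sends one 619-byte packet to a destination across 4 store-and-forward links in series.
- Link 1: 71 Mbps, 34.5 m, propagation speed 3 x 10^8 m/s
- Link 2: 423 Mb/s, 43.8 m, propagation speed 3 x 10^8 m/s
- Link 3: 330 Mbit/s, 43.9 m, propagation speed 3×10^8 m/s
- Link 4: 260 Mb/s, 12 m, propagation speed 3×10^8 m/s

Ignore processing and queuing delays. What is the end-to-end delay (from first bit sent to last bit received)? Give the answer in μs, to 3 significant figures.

L = 619 × 8 = 4952 bits.
Transmission delays (L/R per hop): 69.7465, 11.7069, 15.0061, 19.0462 μs; sum = 115.506 μs.
Propagation delays (d/s per hop): 0.115, 0.146, 0.146333, 0.04 μs; sum = 0.447333 μs.
End-to-end = 116 μs.

116 μs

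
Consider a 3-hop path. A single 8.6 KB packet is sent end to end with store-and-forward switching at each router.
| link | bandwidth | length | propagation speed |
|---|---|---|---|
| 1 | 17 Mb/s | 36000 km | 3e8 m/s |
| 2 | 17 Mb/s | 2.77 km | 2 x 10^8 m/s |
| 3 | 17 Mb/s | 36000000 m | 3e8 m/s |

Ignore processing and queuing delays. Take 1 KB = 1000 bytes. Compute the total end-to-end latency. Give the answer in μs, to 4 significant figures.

L = 68800 bits.
Transmission delay per hop = L/R = 68800/17000000 = 4047.06 μs; 3 hops → 12141.2 μs.
Propagation delays (d/s per hop): 120000, 13.85, 120000 μs; sum = 240014 μs.
End-to-end = 252200 μs.

252200 μs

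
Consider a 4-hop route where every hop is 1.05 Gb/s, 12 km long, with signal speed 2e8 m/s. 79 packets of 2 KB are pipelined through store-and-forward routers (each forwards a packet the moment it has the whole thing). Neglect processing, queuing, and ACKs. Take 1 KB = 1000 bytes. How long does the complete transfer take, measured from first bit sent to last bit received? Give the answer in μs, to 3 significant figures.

Per-hop transmission t_tx = L/R = 16000/1050000000 = 15.2381 μs.
Per-hop propagation t_prop = 12000/200000000 = 60 μs.
Pipeline fill: first packet needs 4·t_tx to clear all hops; remaining 78 packets each add one t_tx.
Total = (4+79-1)·t_tx + 4·t_prop = 82·15.2381 + 4·60 = 1490 μs.

1490 μs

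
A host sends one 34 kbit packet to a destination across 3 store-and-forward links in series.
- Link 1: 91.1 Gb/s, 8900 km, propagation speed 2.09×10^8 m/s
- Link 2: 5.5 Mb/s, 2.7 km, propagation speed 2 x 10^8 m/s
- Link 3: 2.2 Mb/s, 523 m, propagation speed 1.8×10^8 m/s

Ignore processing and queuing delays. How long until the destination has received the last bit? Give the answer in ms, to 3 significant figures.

64.2 ms

L = 34000 bits.
Transmission delays (L/R per hop): 0.000373216, 6.18182, 15.4545 ms; sum = 21.6367 ms.
Propagation delays (d/s per hop): 42.5837, 0.0135, 0.00290556 ms; sum = 42.6001 ms.
End-to-end = 64.2 ms.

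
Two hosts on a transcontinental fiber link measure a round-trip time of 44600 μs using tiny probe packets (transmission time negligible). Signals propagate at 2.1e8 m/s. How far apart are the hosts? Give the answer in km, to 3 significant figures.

One-way propagation = RTT/2 = 22300 μs.
d = s × t = 210000000 × 0.0223 = 4680 km.

4680 km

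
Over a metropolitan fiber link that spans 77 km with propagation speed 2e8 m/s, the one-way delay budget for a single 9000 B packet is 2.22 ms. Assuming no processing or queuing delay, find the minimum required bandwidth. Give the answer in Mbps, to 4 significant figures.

L = 72000 bits.
Propagation delay = 77000 / 200000000 = 0.385 ms.
Transmission budget = 2.22 − 0.385 = 1.835 ms.
R ≥ L / t_tx = 72000 bits / 0.001835 s = 39.24 Mbps.

39.24 Mbps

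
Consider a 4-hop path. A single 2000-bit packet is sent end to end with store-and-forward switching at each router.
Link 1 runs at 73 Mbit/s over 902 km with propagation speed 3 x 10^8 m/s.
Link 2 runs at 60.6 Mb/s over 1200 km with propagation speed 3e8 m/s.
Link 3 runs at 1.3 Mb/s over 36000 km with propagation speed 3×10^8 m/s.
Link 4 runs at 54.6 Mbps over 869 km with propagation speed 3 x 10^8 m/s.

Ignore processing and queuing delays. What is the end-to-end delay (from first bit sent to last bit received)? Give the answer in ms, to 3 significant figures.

Transmission delays (L/R per hop): 0.0273973, 0.0330033, 1.53846, 0.03663 ms; sum = 1.63549 ms.
Propagation delays (d/s per hop): 3.00667, 4, 120, 2.89667 ms; sum = 129.903 ms.
End-to-end = 132 ms.

132 ms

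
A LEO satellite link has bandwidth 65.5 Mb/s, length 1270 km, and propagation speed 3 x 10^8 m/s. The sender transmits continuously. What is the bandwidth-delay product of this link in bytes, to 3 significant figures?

Propagation delay = 1270000 / 300000000 = 0.00423333 s.
BDP = R × t_prop = 65500000 × 0.00423333 = 277283 bits.
In bytes: 277283/8 = 34700 bytes.

34700 bytes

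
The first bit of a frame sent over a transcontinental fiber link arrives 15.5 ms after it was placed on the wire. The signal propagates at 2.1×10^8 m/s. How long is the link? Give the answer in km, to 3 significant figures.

3260 km

d = s × t_prop = 210000000 × 0.0155 = 3260 km.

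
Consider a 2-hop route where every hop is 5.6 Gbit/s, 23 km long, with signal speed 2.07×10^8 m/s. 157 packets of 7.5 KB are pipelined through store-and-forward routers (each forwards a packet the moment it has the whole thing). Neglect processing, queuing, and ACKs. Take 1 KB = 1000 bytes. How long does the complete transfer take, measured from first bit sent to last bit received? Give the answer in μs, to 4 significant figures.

Per-hop transmission t_tx = L/R = 60000/5600000000 = 10.7143 μs.
Per-hop propagation t_prop = 23000/2.07e+08 = 111.111 μs.
Pipeline fill: first packet needs 2·t_tx to clear all hops; remaining 156 packets each add one t_tx.
Total = (2+157-1)·t_tx + 2·t_prop = 158·10.7143 + 2·111.111 = 1915 μs.

1915 μs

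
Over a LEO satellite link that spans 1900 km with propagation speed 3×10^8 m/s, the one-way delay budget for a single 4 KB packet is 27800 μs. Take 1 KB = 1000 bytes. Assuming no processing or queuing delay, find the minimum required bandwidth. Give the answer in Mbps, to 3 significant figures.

1.49 Mbps

L = 32000 bits.
Propagation delay = 1900000 / 300000000 = 6333.33 μs.
Transmission budget = 27800 − 6333.33 = 21466.7 μs.
R ≥ L / t_tx = 32000 bits / 0.0214667 s = 1.49 Mbps.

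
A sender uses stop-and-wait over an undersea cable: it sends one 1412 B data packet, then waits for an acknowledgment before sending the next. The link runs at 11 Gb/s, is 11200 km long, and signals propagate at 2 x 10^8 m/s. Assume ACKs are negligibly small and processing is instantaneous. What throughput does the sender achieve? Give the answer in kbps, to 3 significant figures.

t_tx = L/R = 11296/11000000000 = 1.02691e-06 s.
t_prop = 11200000/200000000 = 0.056 s; RTT = 0.112 s.
Cycle = t_tx + RTT = 0.112001 s.
Throughput = L / cycle = 11296 / 0.112001 = 101 kbps.

101 kbps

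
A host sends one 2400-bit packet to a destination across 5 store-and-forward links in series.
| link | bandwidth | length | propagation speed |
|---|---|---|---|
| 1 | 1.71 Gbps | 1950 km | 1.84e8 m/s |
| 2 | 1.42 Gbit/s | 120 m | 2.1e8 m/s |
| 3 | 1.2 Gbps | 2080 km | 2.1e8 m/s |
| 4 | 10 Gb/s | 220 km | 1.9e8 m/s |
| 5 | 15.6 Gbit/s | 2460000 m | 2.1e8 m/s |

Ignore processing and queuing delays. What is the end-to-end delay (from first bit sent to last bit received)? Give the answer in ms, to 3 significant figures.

Transmission delays (L/R per hop): 0.00140351, 0.00169014, 0.002, 0.00024, 0.000153846 ms; sum = 0.0054875 ms.
Propagation delays (d/s per hop): 10.5978, 0.000571429, 9.90476, 1.15789, 11.7143 ms; sum = 33.3753 ms.
End-to-end = 33.4 ms.

33.4 ms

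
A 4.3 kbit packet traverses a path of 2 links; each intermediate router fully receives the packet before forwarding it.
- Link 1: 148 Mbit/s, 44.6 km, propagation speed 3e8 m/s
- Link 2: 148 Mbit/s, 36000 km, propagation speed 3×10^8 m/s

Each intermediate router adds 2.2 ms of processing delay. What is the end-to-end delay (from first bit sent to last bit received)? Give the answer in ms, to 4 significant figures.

L = 4300 bits.
Transmission delay per hop = L/R = 4300/148000000 = 0.0290541 ms; 2 hops → 0.0581081 ms.
Propagation delays (d/s per hop): 0.148667, 120 ms; sum = 120.149 ms.
Processing at 1 router(s): 1 × 2.2 ms = 2.2 ms.
End-to-end = 122.4 ms.

122.4 ms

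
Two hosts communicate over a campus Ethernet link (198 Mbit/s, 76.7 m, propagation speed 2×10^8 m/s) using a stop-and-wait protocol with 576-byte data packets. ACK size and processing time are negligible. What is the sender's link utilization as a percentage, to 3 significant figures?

96.8 %

t_tx = L/R = 4608/198000000 = 2.32727e-05 s.
t_prop = 76.7/200000000 = 3.835e-07 s; RTT = 7.67e-07 s.
Cycle = t_tx + RTT = 2.40397e-05 s.
Utilization = t_tx / cycle = 2.32727e-05/2.40397e-05 = 96.8 %.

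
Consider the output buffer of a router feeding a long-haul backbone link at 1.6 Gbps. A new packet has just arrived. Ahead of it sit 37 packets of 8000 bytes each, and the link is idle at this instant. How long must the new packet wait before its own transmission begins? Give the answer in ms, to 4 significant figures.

Each queued packet: L/R = 64000/1600000000 = 0.04 ms.
37 queued → 1.48 ms.
Queuing delay = 1.480 ms.

1.480 ms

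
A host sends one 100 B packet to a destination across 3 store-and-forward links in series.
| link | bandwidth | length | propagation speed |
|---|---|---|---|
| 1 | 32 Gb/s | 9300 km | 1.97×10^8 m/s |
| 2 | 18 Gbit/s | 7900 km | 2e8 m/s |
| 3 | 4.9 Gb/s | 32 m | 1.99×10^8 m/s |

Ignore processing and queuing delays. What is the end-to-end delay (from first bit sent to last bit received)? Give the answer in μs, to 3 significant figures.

86700 μs

L = 100 × 8 = 800 bits.
Transmission delays (L/R per hop): 0.025, 0.0444444, 0.163265 μs; sum = 0.23271 μs.
Propagation delays (d/s per hop): 47208.1, 39500, 0.160804 μs; sum = 86708.3 μs.
End-to-end = 86700 μs.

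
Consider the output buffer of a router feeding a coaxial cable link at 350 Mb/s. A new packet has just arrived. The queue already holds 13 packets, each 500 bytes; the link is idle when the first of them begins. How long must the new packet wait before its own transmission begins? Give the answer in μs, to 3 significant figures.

Each queued packet: L/R = 4000/350000000 = 11.4286 μs.
13 queued → 148.571 μs.
Queuing delay = 149 μs.

149 μs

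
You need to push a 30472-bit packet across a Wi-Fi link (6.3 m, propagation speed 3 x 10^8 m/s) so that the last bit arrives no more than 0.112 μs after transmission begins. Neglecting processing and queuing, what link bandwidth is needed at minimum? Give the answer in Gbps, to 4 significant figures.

Propagation delay = 6.3 / 300000000 = 0.021 μs.
Transmission budget = 0.112 − 0.021 = 0.091 μs.
R ≥ L / t_tx = 30472 bits / 9.1e-08 s = 334.9 Gbps.

334.9 Gbps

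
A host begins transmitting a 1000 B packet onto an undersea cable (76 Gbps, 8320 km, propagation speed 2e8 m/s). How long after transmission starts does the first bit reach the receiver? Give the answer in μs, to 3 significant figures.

First bit experiences only propagation delay: d/s = 8320000/200000000 = 41600 μs.

41600 μs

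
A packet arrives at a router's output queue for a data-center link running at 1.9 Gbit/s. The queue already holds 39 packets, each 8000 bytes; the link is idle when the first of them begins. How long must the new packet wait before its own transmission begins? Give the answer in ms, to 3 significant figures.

1.31 ms

Each queued packet: L/R = 64000/1900000000 = 0.0336842 ms.
39 queued → 1.31368 ms.
Queuing delay = 1.31 ms.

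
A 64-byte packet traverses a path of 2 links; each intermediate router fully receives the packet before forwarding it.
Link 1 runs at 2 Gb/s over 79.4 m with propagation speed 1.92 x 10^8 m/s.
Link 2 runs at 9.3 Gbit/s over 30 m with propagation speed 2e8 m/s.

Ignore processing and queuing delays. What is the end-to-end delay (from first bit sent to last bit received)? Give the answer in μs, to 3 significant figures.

L = 64 × 8 = 512 bits.
Transmission delays (L/R per hop): 0.256, 0.0550538 μs; sum = 0.311054 μs.
Propagation delays (d/s per hop): 0.413542, 0.15 μs; sum = 0.563542 μs.
End-to-end = 0.875 μs.

0.875 μs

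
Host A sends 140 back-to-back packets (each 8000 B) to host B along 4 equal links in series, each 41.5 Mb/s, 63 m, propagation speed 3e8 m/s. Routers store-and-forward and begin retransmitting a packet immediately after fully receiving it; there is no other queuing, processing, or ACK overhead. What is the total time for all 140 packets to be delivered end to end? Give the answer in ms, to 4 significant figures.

Per-hop transmission t_tx = L/R = 64000/41500000 = 1.54217 ms.
Per-hop propagation t_prop = 63/300000000 = 0.00021 ms.
Pipeline fill: first packet needs 4·t_tx to clear all hops; remaining 139 packets each add one t_tx.
Total = (4+140-1)·t_tx + 4·t_prop = 143·1.54217 + 4·0.00021 = 220.5 ms.

220.5 ms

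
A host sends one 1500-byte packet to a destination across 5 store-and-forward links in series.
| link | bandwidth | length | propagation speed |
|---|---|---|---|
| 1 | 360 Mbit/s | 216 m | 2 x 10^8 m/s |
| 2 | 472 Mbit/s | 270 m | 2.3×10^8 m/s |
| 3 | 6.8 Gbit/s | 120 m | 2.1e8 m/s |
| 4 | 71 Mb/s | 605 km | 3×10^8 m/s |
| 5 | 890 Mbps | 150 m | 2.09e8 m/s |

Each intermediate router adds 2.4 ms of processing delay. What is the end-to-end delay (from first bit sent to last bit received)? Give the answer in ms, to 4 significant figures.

L = 1500 × 8 = 12000 bits.
Transmission delays (L/R per hop): 0.0333333, 0.0254237, 0.00176471, 0.169014, 0.0134831 ms; sum = 0.243019 ms.
Propagation delays (d/s per hop): 0.00108, 0.00117391, 0.000571429, 2.01667, 0.000717703 ms; sum = 2.02021 ms.
Processing at 4 router(s): 4 × 2.4 ms = 9.6 ms.
End-to-end = 11.86 ms.

11.86 ms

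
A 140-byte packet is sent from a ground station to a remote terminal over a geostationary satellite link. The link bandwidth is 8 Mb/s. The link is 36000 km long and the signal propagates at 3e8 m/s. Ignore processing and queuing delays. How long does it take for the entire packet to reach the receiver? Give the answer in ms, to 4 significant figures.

L = 140 × 8 = 1120 bits.
Transmission delay = L/R = 1120 / 8000000 = 0.14 ms.
Propagation delay = d/s = 36000000 m / 300000000 m/s = 120 ms.
Total = 120.1 ms.

120.1 ms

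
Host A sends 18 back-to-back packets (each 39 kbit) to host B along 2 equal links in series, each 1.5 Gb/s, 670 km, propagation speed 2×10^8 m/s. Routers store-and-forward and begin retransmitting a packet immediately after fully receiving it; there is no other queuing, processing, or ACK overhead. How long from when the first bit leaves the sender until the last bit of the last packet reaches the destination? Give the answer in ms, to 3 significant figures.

Per-hop transmission t_tx = L/R = 39000/1500000000 = 0.026 ms.
Per-hop propagation t_prop = 670000/200000000 = 3.35 ms.
Pipeline fill: first packet needs 2·t_tx to clear all hops; remaining 17 packets each add one t_tx.
Total = (2+18-1)·t_tx + 2·t_prop = 19·0.026 + 2·3.35 = 7.19 ms.

7.19 ms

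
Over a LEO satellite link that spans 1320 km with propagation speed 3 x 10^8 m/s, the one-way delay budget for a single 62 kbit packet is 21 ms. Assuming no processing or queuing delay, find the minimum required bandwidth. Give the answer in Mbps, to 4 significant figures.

3.735 Mbps

Propagation delay = 1320000 / 300000000 = 4.4 ms.
Transmission budget = 21 − 4.4 = 16.6 ms.
R ≥ L / t_tx = 62000 bits / 0.0166 s = 3.735 Mbps.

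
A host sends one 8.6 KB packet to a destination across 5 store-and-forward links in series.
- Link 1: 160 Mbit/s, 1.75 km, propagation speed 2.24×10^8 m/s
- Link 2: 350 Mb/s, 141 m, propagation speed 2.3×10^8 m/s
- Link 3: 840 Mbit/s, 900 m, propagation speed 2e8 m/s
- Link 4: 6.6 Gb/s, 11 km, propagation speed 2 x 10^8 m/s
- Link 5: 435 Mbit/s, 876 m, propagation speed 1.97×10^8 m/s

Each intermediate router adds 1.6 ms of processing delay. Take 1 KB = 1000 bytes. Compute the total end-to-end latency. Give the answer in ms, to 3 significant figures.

L = 68800 bits.
Transmission delays (L/R per hop): 0.43, 0.196571, 0.0819048, 0.0104242, 0.158161 ms; sum = 0.877061 ms.
Propagation delays (d/s per hop): 0.0078125, 0.000613043, 0.0045, 0.055, 0.0044467 ms; sum = 0.0723722 ms.
Processing at 4 router(s): 4 × 1.6 ms = 6.4 ms.
End-to-end = 7.35 ms.

7.35 ms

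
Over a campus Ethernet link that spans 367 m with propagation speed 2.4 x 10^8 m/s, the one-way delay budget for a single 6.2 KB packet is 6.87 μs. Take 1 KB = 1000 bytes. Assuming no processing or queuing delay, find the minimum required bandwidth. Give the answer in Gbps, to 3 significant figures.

9.29 Gbps

L = 49600 bits.
Propagation delay = 367 / 240000000 = 1.52917 μs.
Transmission budget = 6.87 − 1.52917 = 5.34083 μs.
R ≥ L / t_tx = 49600 bits / 5.34083e-06 s = 9.29 Gbps.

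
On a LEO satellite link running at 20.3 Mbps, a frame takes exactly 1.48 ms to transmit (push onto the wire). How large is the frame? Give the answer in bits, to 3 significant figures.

30000 bits

L = R × t_tx = 20300000 b/s × 0.00148 s = 30044 bits.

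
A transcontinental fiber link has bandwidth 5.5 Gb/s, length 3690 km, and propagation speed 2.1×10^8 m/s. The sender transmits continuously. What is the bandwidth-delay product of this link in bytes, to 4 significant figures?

Propagation delay = 3690000 / 210000000 = 0.0175714 s.
BDP = R × t_prop = 5500000000 × 0.0175714 = 96642900 bits.
In bytes: 96642900/8 = 12080000 bytes.

12080000 bytes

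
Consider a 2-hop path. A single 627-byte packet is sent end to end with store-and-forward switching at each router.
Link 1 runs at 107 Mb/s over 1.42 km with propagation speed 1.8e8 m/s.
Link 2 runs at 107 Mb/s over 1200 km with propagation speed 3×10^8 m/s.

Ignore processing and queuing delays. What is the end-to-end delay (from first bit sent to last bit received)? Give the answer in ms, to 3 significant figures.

4.10 ms

L = 627 × 8 = 5016 bits.
Transmission delay per hop = L/R = 5016/107000000 = 0.0468785 ms; 2 hops → 0.093757 ms.
Propagation delays (d/s per hop): 0.00788889, 4 ms; sum = 4.00789 ms.
End-to-end = 4.10 ms.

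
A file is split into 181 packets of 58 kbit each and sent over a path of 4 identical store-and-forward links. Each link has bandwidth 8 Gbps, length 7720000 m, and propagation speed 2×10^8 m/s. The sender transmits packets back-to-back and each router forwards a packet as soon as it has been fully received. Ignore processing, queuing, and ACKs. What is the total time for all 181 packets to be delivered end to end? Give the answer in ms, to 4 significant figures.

155.7 ms

Per-hop transmission t_tx = L/R = 58000/8000000000 = 0.00725 ms.
Per-hop propagation t_prop = 7720000/200000000 = 38.6 ms.
Pipeline fill: first packet needs 4·t_tx to clear all hops; remaining 180 packets each add one t_tx.
Total = (4+181-1)·t_tx + 4·t_prop = 184·0.00725 + 4·38.6 = 155.7 ms.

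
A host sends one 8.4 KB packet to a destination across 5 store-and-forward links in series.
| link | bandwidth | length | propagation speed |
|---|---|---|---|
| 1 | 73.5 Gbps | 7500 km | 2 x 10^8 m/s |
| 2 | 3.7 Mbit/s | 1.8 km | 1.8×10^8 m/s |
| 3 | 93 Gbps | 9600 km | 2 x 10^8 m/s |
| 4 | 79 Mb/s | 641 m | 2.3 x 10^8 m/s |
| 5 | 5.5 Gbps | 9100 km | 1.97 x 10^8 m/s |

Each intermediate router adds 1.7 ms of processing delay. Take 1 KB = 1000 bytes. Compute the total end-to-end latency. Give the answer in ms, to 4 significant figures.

L = 67200 bits.
Transmission delays (L/R per hop): 0.000914286, 18.1622, 0.000722581, 0.850633, 0.0122182 ms; sum = 19.0267 ms.
Propagation delays (d/s per hop): 37.5, 0.01, 48, 0.00278696, 46.1929 ms; sum = 131.706 ms.
Processing at 4 router(s): 4 × 1.7 ms = 6.8 ms.
End-to-end = 157.5 ms.

157.5 ms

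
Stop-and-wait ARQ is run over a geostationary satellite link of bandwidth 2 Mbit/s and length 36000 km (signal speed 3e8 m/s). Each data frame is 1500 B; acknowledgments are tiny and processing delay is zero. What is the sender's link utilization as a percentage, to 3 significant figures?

t_tx = L/R = 12000/2000000 = 0.006 s.
t_prop = 36000000/300000000 = 0.12 s; RTT = 0.24 s.
Cycle = t_tx + RTT = 0.246 s.
Utilization = t_tx / cycle = 0.006/0.246 = 2.44 %.

2.44 %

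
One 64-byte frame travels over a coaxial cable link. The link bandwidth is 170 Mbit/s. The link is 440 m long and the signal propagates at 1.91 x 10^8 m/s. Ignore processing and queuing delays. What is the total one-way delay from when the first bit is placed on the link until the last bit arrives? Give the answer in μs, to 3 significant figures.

L = 64 × 8 = 512 bits.
Transmission delay = L/R = 512 / 170000000 = 3.01176 μs.
Propagation delay = d/s = 440 m / 191000000 m/s = 2.30366 μs.
Total = 5.32 μs.

5.32 μs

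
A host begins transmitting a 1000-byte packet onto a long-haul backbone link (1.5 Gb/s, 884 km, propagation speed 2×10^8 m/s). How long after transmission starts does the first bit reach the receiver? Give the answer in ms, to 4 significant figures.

First bit experiences only propagation delay: d/s = 884000/200000000 = 4.420 ms.

4.420 ms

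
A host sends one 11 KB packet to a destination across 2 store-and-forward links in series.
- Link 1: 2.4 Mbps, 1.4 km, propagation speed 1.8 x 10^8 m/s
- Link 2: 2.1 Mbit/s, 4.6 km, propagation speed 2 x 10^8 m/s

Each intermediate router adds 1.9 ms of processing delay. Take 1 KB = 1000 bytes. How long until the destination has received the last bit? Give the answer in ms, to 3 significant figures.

80.5 ms

L = 88000 bits.
Transmission delays (L/R per hop): 36.6667, 41.9048 ms; sum = 78.5714 ms.
Propagation delays (d/s per hop): 0.00777778, 0.023 ms; sum = 0.0307778 ms.
Processing at 1 router(s): 1 × 1.9 ms = 1.9 ms.
End-to-end = 80.5 ms.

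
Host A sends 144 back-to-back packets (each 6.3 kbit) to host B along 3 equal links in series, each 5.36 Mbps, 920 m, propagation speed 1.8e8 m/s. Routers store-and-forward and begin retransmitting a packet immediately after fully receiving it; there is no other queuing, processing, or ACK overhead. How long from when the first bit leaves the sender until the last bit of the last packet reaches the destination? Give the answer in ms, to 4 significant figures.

171.6 ms

Per-hop transmission t_tx = L/R = 6300/5360000 = 1.17537 ms.
Per-hop propagation t_prop = 920/180000000 = 0.00511111 ms.
Pipeline fill: first packet needs 3·t_tx to clear all hops; remaining 143 packets each add one t_tx.
Total = (3+144-1)·t_tx + 3·t_prop = 146·1.17537 + 3·0.00511111 = 171.6 ms.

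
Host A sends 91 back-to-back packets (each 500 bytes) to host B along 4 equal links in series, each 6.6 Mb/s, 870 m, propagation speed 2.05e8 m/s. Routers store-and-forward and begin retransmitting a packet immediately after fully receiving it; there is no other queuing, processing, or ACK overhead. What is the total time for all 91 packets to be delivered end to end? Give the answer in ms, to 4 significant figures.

56.99 ms

Per-hop transmission t_tx = L/R = 4000/6600000 = 0.606061 ms.
Per-hop propagation t_prop = 870/2.05e+08 = 0.0042439 ms.
Pipeline fill: first packet needs 4·t_tx to clear all hops; remaining 90 packets each add one t_tx.
Total = (4+91-1)·t_tx + 4·t_prop = 94·0.606061 + 4·0.0042439 = 56.99 ms.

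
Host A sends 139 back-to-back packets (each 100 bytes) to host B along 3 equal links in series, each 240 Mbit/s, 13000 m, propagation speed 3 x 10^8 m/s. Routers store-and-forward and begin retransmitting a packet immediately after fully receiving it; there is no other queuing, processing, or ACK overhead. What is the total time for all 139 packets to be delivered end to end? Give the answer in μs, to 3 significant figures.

600 μs

Per-hop transmission t_tx = L/R = 800/240000000 = 3.33333 μs.
Per-hop propagation t_prop = 13000/300000000 = 43.3333 μs.
Pipeline fill: first packet needs 3·t_tx to clear all hops; remaining 138 packets each add one t_tx.
Total = (3+139-1)·t_tx + 3·t_prop = 141·3.33333 + 3·43.3333 = 600 μs.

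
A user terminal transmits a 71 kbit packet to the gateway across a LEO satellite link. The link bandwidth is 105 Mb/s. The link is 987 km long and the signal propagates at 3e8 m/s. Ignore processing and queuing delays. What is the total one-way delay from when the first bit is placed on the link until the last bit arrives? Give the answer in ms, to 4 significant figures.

3.966 ms

L = 71000 bits.
Transmission delay = L/R = 71000 / 105000000 = 0.67619 ms.
Propagation delay = d/s = 987000 m / 300000000 m/s = 3.29 ms.
Total = 3.966 ms.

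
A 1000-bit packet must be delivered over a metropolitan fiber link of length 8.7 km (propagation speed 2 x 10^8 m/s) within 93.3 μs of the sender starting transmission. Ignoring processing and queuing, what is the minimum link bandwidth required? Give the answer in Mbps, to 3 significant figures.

Propagation delay = 8700 / 200000000 = 43.5 μs.
Transmission budget = 93.3 − 43.5 = 49.8 μs.
R ≥ L / t_tx = 1000 bits / 4.98e-05 s = 20.1 Mbps.

20.1 Mbps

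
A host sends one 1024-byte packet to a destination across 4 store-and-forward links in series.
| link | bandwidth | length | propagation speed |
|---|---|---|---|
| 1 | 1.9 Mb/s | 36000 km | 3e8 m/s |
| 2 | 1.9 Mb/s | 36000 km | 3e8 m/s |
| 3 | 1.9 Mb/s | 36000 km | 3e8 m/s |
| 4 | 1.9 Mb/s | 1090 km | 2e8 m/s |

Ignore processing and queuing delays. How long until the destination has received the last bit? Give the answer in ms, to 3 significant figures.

L = 1024 × 8 = 8192 bits.
Transmission delay per hop = L/R = 8192/1900000 = 4.31158 ms; 4 hops → 17.2463 ms.
Propagation delays (d/s per hop): 120, 120, 120, 5.45 ms; sum = 365.45 ms.
End-to-end = 383 ms.

383 ms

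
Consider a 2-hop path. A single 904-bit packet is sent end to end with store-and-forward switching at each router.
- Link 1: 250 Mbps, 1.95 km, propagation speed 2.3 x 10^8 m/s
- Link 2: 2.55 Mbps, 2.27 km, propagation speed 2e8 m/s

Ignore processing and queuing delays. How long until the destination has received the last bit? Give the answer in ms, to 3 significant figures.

Transmission delays (L/R per hop): 0.003616, 0.35451 ms; sum = 0.358126 ms.
Propagation delays (d/s per hop): 0.00847826, 0.01135 ms; sum = 0.0198283 ms.
End-to-end = 0.378 ms.

0.378 ms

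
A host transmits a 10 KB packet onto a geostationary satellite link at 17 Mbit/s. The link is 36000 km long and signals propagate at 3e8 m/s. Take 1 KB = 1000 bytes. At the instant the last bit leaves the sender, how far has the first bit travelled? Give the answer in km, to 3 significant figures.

1410 km

t_tx = L/R = 80000/17000000 = 0.00470588 s.
Distance = s × t_tx = 300000000 × 0.00470588 = 1410 km.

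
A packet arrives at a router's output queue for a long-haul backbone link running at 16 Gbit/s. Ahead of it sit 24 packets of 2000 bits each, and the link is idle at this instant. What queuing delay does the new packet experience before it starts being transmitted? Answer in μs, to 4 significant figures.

3.000 μs

Each queued packet: L/R = 2000/16000000000 = 0.125 μs.
24 queued → 3 μs.
Queuing delay = 3.000 μs.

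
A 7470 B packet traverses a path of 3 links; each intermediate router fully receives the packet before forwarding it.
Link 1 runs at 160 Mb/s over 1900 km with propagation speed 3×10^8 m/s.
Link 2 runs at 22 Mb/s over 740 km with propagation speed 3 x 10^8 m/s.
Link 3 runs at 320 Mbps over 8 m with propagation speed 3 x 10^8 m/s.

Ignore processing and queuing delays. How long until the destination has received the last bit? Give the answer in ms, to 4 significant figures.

12.08 ms

L = 7470 × 8 = 59760 bits.
Transmission delays (L/R per hop): 0.3735, 2.71636, 0.18675 ms; sum = 3.27661 ms.
Propagation delays (d/s per hop): 6.33333, 2.46667, 2.66667e-05 ms; sum = 8.80003 ms.
End-to-end = 12.08 ms.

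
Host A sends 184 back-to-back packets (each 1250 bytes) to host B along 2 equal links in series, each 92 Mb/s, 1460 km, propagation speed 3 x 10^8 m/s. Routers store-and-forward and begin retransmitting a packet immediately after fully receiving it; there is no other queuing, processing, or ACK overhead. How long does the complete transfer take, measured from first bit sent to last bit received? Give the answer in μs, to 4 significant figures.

29840 μs

Per-hop transmission t_tx = L/R = 10000/92000000 = 108.696 μs.
Per-hop propagation t_prop = 1460000/300000000 = 4866.67 μs.
Pipeline fill: first packet needs 2·t_tx to clear all hops; remaining 183 packets each add one t_tx.
Total = (2+184-1)·t_tx + 2·t_prop = 185·108.696 + 2·4866.67 = 29840 μs.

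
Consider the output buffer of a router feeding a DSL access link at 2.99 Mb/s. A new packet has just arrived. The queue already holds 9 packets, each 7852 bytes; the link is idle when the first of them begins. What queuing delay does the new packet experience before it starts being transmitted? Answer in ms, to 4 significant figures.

189.1 ms

Each queued packet: L/R = 62816/2990000 = 21.0087 ms.
9 queued → 189.078 ms.
Queuing delay = 189.1 ms.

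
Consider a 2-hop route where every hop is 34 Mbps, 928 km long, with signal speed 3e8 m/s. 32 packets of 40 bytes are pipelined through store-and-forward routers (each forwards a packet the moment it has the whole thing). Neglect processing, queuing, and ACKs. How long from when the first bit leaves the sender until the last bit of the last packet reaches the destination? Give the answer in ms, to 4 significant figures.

Per-hop transmission t_tx = L/R = 320/34000000 = 0.00941176 ms.
Per-hop propagation t_prop = 928000/300000000 = 3.09333 ms.
Pipeline fill: first packet needs 2·t_tx to clear all hops; remaining 31 packets each add one t_tx.
Total = (2+32-1)·t_tx + 2·t_prop = 33·0.00941176 + 2·3.09333 = 6.497 ms.

6.497 ms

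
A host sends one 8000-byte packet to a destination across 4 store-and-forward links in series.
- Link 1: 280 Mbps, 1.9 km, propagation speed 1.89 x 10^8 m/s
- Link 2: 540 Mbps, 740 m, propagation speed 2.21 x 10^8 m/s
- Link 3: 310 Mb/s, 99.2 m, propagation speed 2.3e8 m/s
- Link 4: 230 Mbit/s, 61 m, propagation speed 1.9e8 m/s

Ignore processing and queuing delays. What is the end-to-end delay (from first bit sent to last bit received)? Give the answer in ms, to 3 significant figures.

0.846 ms

L = 8000 × 8 = 64000 bits.
Transmission delays (L/R per hop): 0.228571, 0.118519, 0.206452, 0.278261 ms; sum = 0.831802 ms.
Propagation delays (d/s per hop): 0.0100529, 0.00334842, 0.000431304, 0.000321053 ms; sum = 0.0141537 ms.
End-to-end = 0.846 ms.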